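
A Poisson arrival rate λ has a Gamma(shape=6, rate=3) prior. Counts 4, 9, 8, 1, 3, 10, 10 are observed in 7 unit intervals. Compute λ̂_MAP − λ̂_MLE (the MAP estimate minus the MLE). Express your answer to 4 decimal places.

Σxᵢ = 45. Posterior is Gamma(51, 10); MAP = (51−1)/10 = 50/10 ≈ 5.00000.
MLE = x̄ = 45/7 ≈ 6.42857.
Difference = 50/10 − 45/7 = -10/7 ≈ -1.4286.

MAP − MLE = -1.4286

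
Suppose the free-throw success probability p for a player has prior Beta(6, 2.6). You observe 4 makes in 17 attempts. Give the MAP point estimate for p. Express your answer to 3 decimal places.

Prior: Beta(6, 2.6).
Data: 4 successes in 17 trials. The binomial likelihood contributes p^4(1−p)^13, so the posterior is Beta(6+4, 2.6+13) = Beta(10, 15.6).
For Beta(a, b) with a, b > 1 the mode is (a−1)/(a+b−2) = 9/23.6 ≈ 0.381.

p̂_MAP = 0.381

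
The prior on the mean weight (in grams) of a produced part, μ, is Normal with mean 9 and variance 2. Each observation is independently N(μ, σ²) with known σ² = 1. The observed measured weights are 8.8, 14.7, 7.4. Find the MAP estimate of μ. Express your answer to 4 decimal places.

n = 3; x̄ = (8.8 + 14.7 + 7.4)/3 = 30.9/3 = 10.3.
For a Normal prior and Normal likelihood with known variance, the posterior is Normal; its mode equals its mean, the precision-weighted average.
Prior precision 1/σ₀² = 1/2 = 0.5; data precision n/σ² = 3/1 = 3.
μ̂ = (0.5·9 + 3·10.3) / (0.5 + 3) = 35.4/3.5 = 354/35 ≈ 10.1143.

μ̂_MAP = 10.1143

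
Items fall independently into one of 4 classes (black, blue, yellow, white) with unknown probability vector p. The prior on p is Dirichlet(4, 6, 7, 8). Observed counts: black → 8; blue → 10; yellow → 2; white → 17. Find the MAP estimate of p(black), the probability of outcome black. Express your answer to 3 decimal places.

The posterior is Dirichlet(αᵢ + nᵢ) = Dirichlet(12, 16, 9, 25).
For a Dirichlet(a₁,…,a_K) with all aᵢ > 1, the mode has j-th component (aⱼ − 1)/(Σaᵢ − K).
Here Σaᵢ = 62 and K = 4, so p(black) = (12 − 1)/(62 − 4) = 11/58 ≈ 0.190.

MAP estimate of p(black) = 0.190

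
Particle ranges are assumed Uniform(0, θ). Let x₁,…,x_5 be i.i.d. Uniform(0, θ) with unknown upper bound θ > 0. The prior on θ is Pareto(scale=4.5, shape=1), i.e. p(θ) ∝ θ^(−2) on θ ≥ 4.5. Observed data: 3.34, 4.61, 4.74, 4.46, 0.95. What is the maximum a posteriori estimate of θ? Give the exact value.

θ̂_MAP = 4.74

The Uniform(0, θ) likelihood is θ^(−n) for θ ≥ max(xᵢ), zero otherwise. Here max(xᵢ) = 4.74.
Posterior ∝ θ^(−2) · θ^(−5) = θ^(−7) on θ ≥ max(4.5, 4.74) = 4.74.
This density is strictly decreasing in θ, so the posterior mode lies at the lower boundary of the support.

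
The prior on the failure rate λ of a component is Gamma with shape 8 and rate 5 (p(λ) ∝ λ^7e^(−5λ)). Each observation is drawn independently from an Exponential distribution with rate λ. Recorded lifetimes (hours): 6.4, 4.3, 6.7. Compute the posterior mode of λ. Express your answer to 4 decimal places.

λ̂_MAP = 0.4464

The Exponential(rate=λ) likelihood is ∝ λ^n e^(−λΣtᵢ). Here n = 3 and Σtᵢ = 6.4 + 4.3 + 6.7 = 17.4.
Posterior ∝ λ^7e^(−5λ) · λ^3e^(−17.4λ) = λ^10e^(−22.4λ), i.e. Gamma(11, 22.4).
Mode = (a−1)/b = 10/22.4 ≈ 0.4464.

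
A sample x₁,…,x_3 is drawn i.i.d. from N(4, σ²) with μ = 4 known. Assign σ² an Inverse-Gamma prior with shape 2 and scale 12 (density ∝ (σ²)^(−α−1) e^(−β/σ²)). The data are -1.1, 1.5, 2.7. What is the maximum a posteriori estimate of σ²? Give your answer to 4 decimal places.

σ̂²_MAP = 6.4389

Sum of squared deviations about the known mean: SS = (-1.1−4)² + (1.5−4)² + (2.7−4)² = 33.95.
The Normal likelihood contributes (σ²)^(−n/2) exp(−SS/(2σ²)), so the posterior is Inverse-Gamma(α + n/2, β + SS/2) = Inverse-Gamma(3.5, 28.975).
The mode of Inverse-Gamma(a, b) is b/(a+1) = 28.975/4.5 ≈ 6.4389.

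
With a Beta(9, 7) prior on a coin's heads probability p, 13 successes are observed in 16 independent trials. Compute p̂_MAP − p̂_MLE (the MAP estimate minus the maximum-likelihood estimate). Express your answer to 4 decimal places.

Posterior is Beta(22, 10); MAP = (22−1)/(32−2) = 21/30 ≈ 0.70000.
MLE ignores the prior: p̂_MLE = k/n = 13/16 ≈ 0.81250.
Difference = 21/30 − 13/16 = -9/80 ≈ -0.1125.

MAP − MLE = -0.1125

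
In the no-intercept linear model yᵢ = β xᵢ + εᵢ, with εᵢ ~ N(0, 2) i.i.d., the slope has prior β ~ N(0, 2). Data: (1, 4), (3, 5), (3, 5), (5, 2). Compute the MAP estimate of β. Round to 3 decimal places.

β̂_MAP = 0.978

log p(β | y) = −Σ(yᵢ − βxᵢ)²/(2·2) − β²/(2·2) + const.
Setting the derivative to zero: Σxᵢ(yᵢ − βxᵢ)/2 − β/2 = 0, so β = Σxᵢyᵢ / (Σxᵢ² + σ²/τ²).
Σxᵢyᵢ = 1·4 + 3·5 + 3·5 + 5·2 = 44; Σxᵢ² = 44; σ²/τ² = 1.
β̂_MAP = 44 / (44 + 1) = 44/45 ≈ 0.978.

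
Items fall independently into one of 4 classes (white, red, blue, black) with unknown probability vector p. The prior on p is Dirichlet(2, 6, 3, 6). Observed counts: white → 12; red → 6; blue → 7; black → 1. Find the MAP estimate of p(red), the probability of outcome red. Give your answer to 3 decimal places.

MAP estimate of p(red) = 0.282

The posterior is Dirichlet(αᵢ + nᵢ) = Dirichlet(14, 12, 10, 7).
For a Dirichlet(a₁,…,a_K) with all aᵢ > 1, the mode has j-th component (aⱼ − 1)/(Σaᵢ − K).
Here Σaᵢ = 43 and K = 4, so p(red) = (12 − 1)/(43 − 4) = 11/39 ≈ 0.282.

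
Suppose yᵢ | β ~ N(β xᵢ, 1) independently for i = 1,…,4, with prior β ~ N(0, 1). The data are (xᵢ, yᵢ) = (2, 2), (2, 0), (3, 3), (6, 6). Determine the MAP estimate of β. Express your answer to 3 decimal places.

log p(β | y) = −Σ(yᵢ − βxᵢ)²/(2·1) − β²/(2·1) + const.
Setting the derivative to zero: Σxᵢ(yᵢ − βxᵢ)/1 − β/1 = 0, so β = Σxᵢyᵢ / (Σxᵢ² + σ²/τ²).
Σxᵢyᵢ = 2·2 + 2·0 + 3·3 + 6·6 = 49; Σxᵢ² = 53; σ²/τ² = 1.
β̂_MAP = 49 / (53 + 1) = 49/54 ≈ 0.907.

β̂_MAP = 0.907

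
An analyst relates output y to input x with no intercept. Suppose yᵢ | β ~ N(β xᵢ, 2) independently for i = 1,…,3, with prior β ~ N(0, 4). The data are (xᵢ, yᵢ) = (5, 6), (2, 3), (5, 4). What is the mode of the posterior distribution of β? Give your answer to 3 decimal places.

log p(β | y) = −Σ(yᵢ − βxᵢ)²/(2·2) − β²/(2·4) + const.
Setting the derivative to zero: Σxᵢ(yᵢ − βxᵢ)/2 − β/4 = 0, so β = Σxᵢyᵢ / (Σxᵢ² + σ²/τ²).
Σxᵢyᵢ = 5·6 + 2·3 + 5·4 = 56; Σxᵢ² = 54; σ²/τ² = 0.5.
β̂_MAP = 56 / (54 + 0.5) = 56/54.5 ≈ 1.028.

β̂_MAP = 1.028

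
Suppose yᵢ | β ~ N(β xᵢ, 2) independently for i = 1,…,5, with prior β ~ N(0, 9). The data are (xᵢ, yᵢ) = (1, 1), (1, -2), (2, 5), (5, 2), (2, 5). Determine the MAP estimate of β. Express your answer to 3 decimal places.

β̂_MAP = 0.823

log p(β | y) = −Σ(yᵢ − βxᵢ)²/(2·2) − β²/(2·9) + const.
Setting the derivative to zero: Σxᵢ(yᵢ − βxᵢ)/2 − β/9 = 0, so β = Σxᵢyᵢ / (Σxᵢ² + σ²/τ²).
Σxᵢyᵢ = 1·1 + 1·(-2) + 2·5 + 5·2 + 2·5 = 29; Σxᵢ² = 35; σ²/τ² = 2/9.
β̂_MAP = 29 / (35 + 2/9) = 29/(317/9) = 261/317 ≈ 0.823.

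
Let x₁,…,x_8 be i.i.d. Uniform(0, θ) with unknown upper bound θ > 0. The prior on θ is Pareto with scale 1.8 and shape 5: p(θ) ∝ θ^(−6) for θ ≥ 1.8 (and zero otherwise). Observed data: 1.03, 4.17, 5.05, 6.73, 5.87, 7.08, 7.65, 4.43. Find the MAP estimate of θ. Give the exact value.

The Uniform(0, θ) likelihood is θ^(−n) for θ ≥ max(xᵢ), zero otherwise. Here max(xᵢ) = 7.65.
Posterior ∝ θ^(−6) · θ^(−8) = θ^(−14) on θ ≥ max(1.8, 7.65) = 7.65.
This density is strictly decreasing in θ, so the posterior mode lies at the lower boundary of the support.

θ̂_MAP = 7.65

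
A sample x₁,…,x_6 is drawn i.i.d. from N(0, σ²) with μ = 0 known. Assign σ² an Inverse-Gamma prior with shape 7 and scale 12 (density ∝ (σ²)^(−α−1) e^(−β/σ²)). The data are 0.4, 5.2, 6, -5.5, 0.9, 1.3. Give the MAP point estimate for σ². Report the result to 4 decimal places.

σ̂²_MAP = 5.4523

Sum of squared deviations about the known mean: SS = (0.4−0)² + (5.2−0)² + (6−0)² + (-5.5−0)² + (0.9−0)² + (1.3−0)² = 95.95.
The Normal likelihood contributes (σ²)^(−n/2) exp(−SS/(2σ²)), so the posterior is Inverse-Gamma(α + n/2, β + SS/2) = Inverse-Gamma(10, 59.975).
The mode of Inverse-Gamma(a, b) is b/(a+1) = 59.975/11 ≈ 5.4523.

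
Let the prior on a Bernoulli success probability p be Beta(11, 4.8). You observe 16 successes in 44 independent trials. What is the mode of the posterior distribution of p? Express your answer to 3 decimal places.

p̂_MAP = 0.450

Prior: Beta(11, 4.8).
Data: 16 successes in 44 trials. The binomial likelihood contributes p^16(1−p)^28, so the posterior is Beta(11+16, 4.8+28) = Beta(27, 32.8).
For Beta(a, b) with a, b > 1 the mode is (a−1)/(a+b−2) = 26/57.8 ≈ 0.450.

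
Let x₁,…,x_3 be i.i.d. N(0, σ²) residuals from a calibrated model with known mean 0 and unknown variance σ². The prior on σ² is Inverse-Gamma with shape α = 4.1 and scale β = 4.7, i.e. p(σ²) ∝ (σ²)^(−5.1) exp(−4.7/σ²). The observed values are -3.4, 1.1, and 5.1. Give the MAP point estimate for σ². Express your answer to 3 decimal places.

Sum of squared deviations about the known mean: SS = (-3.4−0)² + (1.1−0)² + (5.1−0)² = 38.78.
The Normal likelihood contributes (σ²)^(−n/2) exp(−SS/(2σ²)), so the posterior is Inverse-Gamma(α + n/2, β + SS/2) = Inverse-Gamma(5.6, 24.09).
The mode of Inverse-Gamma(a, b) is b/(a+1) = 24.09/6.6 ≈ 3.650.

σ̂²_MAP = 3.650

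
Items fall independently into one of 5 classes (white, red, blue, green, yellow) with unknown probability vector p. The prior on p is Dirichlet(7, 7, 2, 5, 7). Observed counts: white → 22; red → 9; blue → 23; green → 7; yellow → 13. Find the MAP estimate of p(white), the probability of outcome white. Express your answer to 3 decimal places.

MAP estimate of p(white) = 0.289

The posterior is Dirichlet(αᵢ + nᵢ) = Dirichlet(29, 16, 25, 12, 20).
For a Dirichlet(a₁,…,a_K) with all aᵢ > 1, the mode has j-th component (aⱼ − 1)/(Σaᵢ − K).
Here Σaᵢ = 102 and K = 5, so p(white) = (29 − 1)/(102 − 5) = 28/97 ≈ 0.289.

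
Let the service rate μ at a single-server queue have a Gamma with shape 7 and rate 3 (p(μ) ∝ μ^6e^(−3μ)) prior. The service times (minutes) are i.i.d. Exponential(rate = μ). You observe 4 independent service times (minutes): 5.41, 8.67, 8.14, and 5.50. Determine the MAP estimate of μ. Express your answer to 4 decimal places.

μ̂_MAP = 0.3255

The Exponential(rate=μ) likelihood is ∝ μ^n e^(−μΣtᵢ). Here n = 4 and Σtᵢ = 5.41 + 8.67 + 8.14 + 5.50 = 27.72.
Posterior ∝ μ^6e^(−3μ) · μ^4e^(−27.72μ) = μ^10e^(−30.72μ), i.e. Gamma(11, 30.72).
Mode = (a−1)/b = 10/30.72 ≈ 0.3255.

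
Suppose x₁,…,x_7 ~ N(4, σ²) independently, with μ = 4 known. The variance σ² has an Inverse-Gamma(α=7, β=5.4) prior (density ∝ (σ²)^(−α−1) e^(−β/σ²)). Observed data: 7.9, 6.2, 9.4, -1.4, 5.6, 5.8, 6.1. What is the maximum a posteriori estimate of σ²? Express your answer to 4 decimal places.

σ̂²_MAP = 4.3209

Sum of squared deviations about the known mean: SS = (7.9−4)² + (6.2−4)² + (9.4−4)² + (-1.4−4)² + (5.6−4)² + (5.8−4)² + (6.1−4)² = 88.58.
The Normal likelihood contributes (σ²)^(−n/2) exp(−SS/(2σ²)), so the posterior is Inverse-Gamma(α + n/2, β + SS/2) = Inverse-Gamma(10.5, 49.69).
The mode of Inverse-Gamma(a, b) is b/(a+1) = 49.69/11.5 ≈ 4.3209.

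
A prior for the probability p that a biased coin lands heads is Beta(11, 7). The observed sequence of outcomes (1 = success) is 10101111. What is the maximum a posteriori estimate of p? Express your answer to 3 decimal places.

Prior: Beta(11, 7).
Data: 6 successes in 8 trials (from the sequence). The binomial likelihood contributes p^6(1−p)^2, so the posterior is Beta(11+6, 7+2) = Beta(17, 9).
For Beta(a, b) with a, b > 1 the mode is (a−1)/(a+b−2) = 16/24 ≈ 0.667.

p̂_MAP = 0.667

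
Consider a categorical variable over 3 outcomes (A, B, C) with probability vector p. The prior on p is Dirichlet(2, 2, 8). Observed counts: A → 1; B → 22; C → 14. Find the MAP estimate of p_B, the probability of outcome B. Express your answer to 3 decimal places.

MAP estimate of p_B = 0.500

The posterior is Dirichlet(αᵢ + nᵢ) = Dirichlet(3, 24, 22).
For a Dirichlet(a₁,…,a_K) with all aᵢ > 1, the mode has j-th component (aⱼ − 1)/(Σaᵢ − K).
Here Σaᵢ = 49 and K = 3, so p_B = (24 − 1)/(49 − 3) = 23/46 ≈ 0.500.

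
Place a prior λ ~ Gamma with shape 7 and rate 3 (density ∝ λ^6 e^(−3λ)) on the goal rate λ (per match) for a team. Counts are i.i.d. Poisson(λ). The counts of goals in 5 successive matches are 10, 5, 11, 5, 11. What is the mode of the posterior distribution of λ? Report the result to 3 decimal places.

Σxᵢ = 10+5+11+5+11 = 42, with n = 5.
Posterior ∝ λ^6e^(−3λ) · λ^42e^(−5λ) = λ^48e^(−8λ), i.e. Gamma(shape=49, rate=8).
The mode of a Gamma(a, b) with a ≥ 1 (shape–rate) is (a−1)/b = 48/8 ≈ 6.000.

λ̂_MAP = 6.000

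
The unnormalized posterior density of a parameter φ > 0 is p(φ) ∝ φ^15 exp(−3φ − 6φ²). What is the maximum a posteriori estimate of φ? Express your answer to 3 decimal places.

φ̂_MAP = 1.000

ℓ'(φ) = 15/φ − 3 − 12φ. Setting this to zero and multiplying by φ: 12φ² + 3φ − 15 = 0.
φ = (−3 + √(3² + 4·12·15)) / (2·12) = (−3 + √729) / 24 = (−3 + 27)/24 = 1.
ℓ''(φ) = −15/φ² − 12 < 0, confirming a maximum.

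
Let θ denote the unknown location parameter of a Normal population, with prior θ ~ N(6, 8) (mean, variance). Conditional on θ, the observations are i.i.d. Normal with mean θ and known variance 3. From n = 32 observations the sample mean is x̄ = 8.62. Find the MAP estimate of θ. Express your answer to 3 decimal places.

n = 32, x̄ = 8.62.
For a Normal prior and Normal likelihood with known variance, the posterior is Normal; its mode equals its mean, the precision-weighted average.
Prior precision 1/σ₀² = 1/8 = 0.125; data precision n/σ² = 32/3.
θ̂ = (0.125·6 + (32/3)·8.62) / (0.125 + 32/3) = (27809/300)/(259/24) = 55618/6475 ≈ 8.590.

θ̂_MAP = 8.590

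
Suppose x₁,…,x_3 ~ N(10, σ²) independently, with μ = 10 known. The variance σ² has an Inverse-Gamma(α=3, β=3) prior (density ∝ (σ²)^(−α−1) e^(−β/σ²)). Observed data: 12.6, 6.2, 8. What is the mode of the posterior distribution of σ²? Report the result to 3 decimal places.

Sum of squared deviations about the known mean: SS = (12.6−10)² + (6.2−10)² + (8−10)² = 25.2.
The Normal likelihood contributes (σ²)^(−n/2) exp(−SS/(2σ²)), so the posterior is Inverse-Gamma(α + n/2, β + SS/2) = Inverse-Gamma(4.5, 15.6).
The mode of Inverse-Gamma(a, b) is b/(a+1) = 15.6/5.5 ≈ 2.836.

σ̂²_MAP = 2.836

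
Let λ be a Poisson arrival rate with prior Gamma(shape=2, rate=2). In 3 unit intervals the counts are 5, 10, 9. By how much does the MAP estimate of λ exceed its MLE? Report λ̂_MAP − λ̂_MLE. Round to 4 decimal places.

Σxᵢ = 24. Posterior is Gamma(26, 5); MAP = (26−1)/5 = 25/5 ≈ 5.00000.
MLE = x̄ = 24/3 ≈ 8.00000.
Difference = 25/5 − 24/3 = -3 ≈ -3.0000.

MAP − MLE = -3.0000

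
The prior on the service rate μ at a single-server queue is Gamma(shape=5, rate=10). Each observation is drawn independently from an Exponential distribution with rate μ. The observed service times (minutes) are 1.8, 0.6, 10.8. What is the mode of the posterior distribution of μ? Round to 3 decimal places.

μ̂_MAP = 0.302

The Exponential(rate=μ) likelihood is ∝ μ^n e^(−μΣtᵢ). Here n = 3 and Σtᵢ = 1.8 + 0.6 + 10.8 = 13.2.
Posterior ∝ μ^4e^(−10μ) · μ^3e^(−13.2μ) = μ^7e^(−23.2μ), i.e. Gamma(8, 23.2).
Mode = (a−1)/b = 7/23.2 ≈ 0.302.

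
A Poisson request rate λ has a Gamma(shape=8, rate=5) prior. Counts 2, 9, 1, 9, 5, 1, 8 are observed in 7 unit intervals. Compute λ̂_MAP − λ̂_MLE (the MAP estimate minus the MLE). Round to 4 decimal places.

MAP − MLE = -1.5000

Σxᵢ = 35. Posterior is Gamma(43, 12); MAP = (43−1)/12 = 42/12 ≈ 3.50000.
MLE = x̄ = 35/7 ≈ 5.00000.
Difference = 42/12 − 35/7 = -3/2 ≈ -1.5000.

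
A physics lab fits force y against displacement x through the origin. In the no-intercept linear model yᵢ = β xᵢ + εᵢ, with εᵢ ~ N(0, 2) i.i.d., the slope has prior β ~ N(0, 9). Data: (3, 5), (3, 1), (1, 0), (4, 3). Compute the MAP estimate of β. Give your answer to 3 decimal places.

β̂_MAP = 0.852

log p(β | y) = −Σ(yᵢ − βxᵢ)²/(2·2) − β²/(2·9) + const.
Setting the derivative to zero: Σxᵢ(yᵢ − βxᵢ)/2 − β/9 = 0, so β = Σxᵢyᵢ / (Σxᵢ² + σ²/τ²).
Σxᵢyᵢ = 3·5 + 3·1 + 1·0 + 4·3 = 30; Σxᵢ² = 35; σ²/τ² = 2/9.
β̂_MAP = 30 / (35 + 2/9) = 30/(317/9) = 270/317 ≈ 0.852.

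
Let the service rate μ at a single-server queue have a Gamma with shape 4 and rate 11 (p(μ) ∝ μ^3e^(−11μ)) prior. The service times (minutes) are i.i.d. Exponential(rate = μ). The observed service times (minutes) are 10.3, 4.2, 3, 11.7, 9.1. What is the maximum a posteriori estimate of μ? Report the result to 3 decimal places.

The Exponential(rate=μ) likelihood is ∝ μ^n e^(−μΣtᵢ). Here n = 5 and Σtᵢ = 10.3 + 4.2 + 3 + 11.7 + 9.1 = 38.3.
Posterior ∝ μ^3e^(−11μ) · μ^5e^(−38.3μ) = μ^8e^(−49.3μ), i.e. Gamma(9, 49.3).
Mode = (a−1)/b = 8/49.3 ≈ 0.162.

μ̂_MAP = 0.162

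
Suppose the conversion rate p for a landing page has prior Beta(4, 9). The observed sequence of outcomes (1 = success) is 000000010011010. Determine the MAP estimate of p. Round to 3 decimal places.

Prior: Beta(4, 9).
Data: 4 successes in 15 trials (from the sequence). The binomial likelihood contributes p^4(1−p)^11, so the posterior is Beta(4+4, 9+11) = Beta(8, 20).
For Beta(a, b) with a, b > 1 the mode is (a−1)/(a+b−2) = 7/26 ≈ 0.269.

p̂_MAP = 0.269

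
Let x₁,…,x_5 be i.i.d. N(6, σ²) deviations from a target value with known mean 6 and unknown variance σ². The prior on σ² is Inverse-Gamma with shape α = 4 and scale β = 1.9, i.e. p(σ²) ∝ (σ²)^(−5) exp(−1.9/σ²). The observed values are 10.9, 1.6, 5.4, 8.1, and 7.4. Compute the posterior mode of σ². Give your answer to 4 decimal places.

Sum of squared deviations about the known mean: SS = (10.9−6)² + (1.6−6)² + (5.4−6)² + (8.1−6)² + (7.4−6)² = 50.1.
The Normal likelihood contributes (σ²)^(−n/2) exp(−SS/(2σ²)), so the posterior is Inverse-Gamma(α + n/2, β + SS/2) = Inverse-Gamma(6.5, 26.95).
The mode of Inverse-Gamma(a, b) is b/(a+1) = 26.95/7.5 ≈ 3.5933.

σ̂²_MAP = 3.5933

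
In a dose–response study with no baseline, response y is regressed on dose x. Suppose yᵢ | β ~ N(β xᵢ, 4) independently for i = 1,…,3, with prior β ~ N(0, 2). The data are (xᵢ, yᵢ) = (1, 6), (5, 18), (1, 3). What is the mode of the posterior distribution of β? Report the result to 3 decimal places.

log p(β | y) = −Σ(yᵢ − βxᵢ)²/(2·4) − β²/(2·2) + const.
Setting the derivative to zero: Σxᵢ(yᵢ − βxᵢ)/4 − β/2 = 0, so β = Σxᵢyᵢ / (Σxᵢ² + σ²/τ²).
Σxᵢyᵢ = 1·6 + 5·18 + 1·3 = 99; Σxᵢ² = 27; σ²/τ² = 2.
β̂_MAP = 99 / (27 + 2) = 99/29 ≈ 3.414.

β̂_MAP = 3.414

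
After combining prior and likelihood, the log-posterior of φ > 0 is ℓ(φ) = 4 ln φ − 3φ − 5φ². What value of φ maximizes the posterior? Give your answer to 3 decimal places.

φ̂_MAP = 0.500

ℓ'(φ) = 4/φ − 3 − 10φ. Setting this to zero and multiplying by φ: 10φ² + 3φ − 4 = 0.
φ = (−3 + √(3² + 4·10·4)) / (2·10) = (−3 + √169) / 20 = (−3 + 13)/20 = 1/2.
ℓ''(φ) = −4/φ² − 10 < 0, confirming a maximum.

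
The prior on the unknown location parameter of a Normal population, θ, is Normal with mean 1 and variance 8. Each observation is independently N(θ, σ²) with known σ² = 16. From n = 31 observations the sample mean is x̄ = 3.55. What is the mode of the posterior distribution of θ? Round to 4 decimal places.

θ̂_MAP = 3.3955

n = 31, x̄ = 3.55.
For a Normal prior and Normal likelihood with known variance, the posterior is Normal; its mode equals its mean, the precision-weighted average.
Prior precision 1/σ₀² = 1/8 = 0.125; data precision n/σ² = 31/16 = 1.9375.
θ̂ = (0.125·1 + 1.9375·3.55) / (0.125 + 1.9375) = 7.003125/2.0625 = 747/220 ≈ 3.3955.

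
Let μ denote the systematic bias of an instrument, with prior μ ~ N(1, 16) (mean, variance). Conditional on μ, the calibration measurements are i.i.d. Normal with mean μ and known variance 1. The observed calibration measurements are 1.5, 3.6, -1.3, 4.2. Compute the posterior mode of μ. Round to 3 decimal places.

μ̂_MAP = 1.985

n = 4; x̄ = (1.5 + 3.6 + (-1.3) + 4.2)/4 = 8/4 = 2.
For a Normal prior and Normal likelihood with known variance, the posterior is Normal; its mode equals its mean, the precision-weighted average.
Prior precision 1/σ₀² = 1/16 = 0.0625; data precision n/σ² = 4/1 = 4.
μ̂ = (0.0625·1 + 4·2) / (0.0625 + 4) = 8.0625/4.0625 = 129/65 ≈ 1.985.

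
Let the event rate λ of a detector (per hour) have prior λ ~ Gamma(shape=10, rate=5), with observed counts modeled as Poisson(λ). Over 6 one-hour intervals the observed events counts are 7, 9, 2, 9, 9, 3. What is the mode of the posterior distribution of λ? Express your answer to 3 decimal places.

Σxᵢ = 7+9+2+9+9+3 = 39, with n = 6.
Posterior ∝ λ^9e^(−5λ) · λ^39e^(−6λ) = λ^48e^(−11λ), i.e. Gamma(shape=49, rate=11).
The mode of a Gamma(a, b) with a ≥ 1 (shape–rate) is (a−1)/b = 48/11 ≈ 4.364.

λ̂_MAP = 4.364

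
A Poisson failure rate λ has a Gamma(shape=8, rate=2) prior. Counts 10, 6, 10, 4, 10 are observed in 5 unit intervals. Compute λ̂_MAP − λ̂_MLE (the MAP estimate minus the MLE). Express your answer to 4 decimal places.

MAP − MLE = -1.2857

Σxᵢ = 40. Posterior is Gamma(48, 7); MAP = (48−1)/7 = 47/7 ≈ 6.71429.
MLE = x̄ = 40/5 ≈ 8.00000.
Difference = 47/7 − 40/5 = -9/7 ≈ -1.2857.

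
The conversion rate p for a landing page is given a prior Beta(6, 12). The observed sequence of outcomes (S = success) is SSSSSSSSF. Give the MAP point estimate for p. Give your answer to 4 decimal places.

Prior: Beta(6, 12).
Data: 8 successes in 9 trials (from the sequence). The binomial likelihood contributes p^8(1−p)^1, so the posterior is Beta(6+8, 12+1) = Beta(14, 13).
For Beta(a, b) with a, b > 1 the mode is (a−1)/(a+b−2) = 13/25 ≈ 0.5200.

p̂_MAP = 0.5200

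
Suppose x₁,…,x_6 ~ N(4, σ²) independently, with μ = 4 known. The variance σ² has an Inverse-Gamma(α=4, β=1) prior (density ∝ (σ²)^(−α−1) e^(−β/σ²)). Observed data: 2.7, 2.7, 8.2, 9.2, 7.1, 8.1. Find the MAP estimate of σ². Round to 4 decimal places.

σ̂²_MAP = 4.7800

Sum of squared deviations about the known mean: SS = (2.7−4)² + (2.7−4)² + (8.2−4)² + (9.2−4)² + (7.1−4)² + (8.1−4)² = 74.48.
The Normal likelihood contributes (σ²)^(−n/2) exp(−SS/(2σ²)), so the posterior is Inverse-Gamma(α + n/2, β + SS/2) = Inverse-Gamma(7, 38.24).
The mode of Inverse-Gamma(a, b) is b/(a+1) = 38.24/8 ≈ 4.7800.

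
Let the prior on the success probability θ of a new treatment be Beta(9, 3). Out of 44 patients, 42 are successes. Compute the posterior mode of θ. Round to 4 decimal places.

Prior: Beta(9, 3).
Data: 42 successes in 44 trials. The binomial likelihood contributes θ^42(1−θ)^2, so the posterior is Beta(9+42, 3+2) = Beta(51, 5).
For Beta(a, b) with a, b > 1 the mode is (a−1)/(a+b−2) = 50/54 ≈ 0.9259.

θ̂_MAP = 0.9259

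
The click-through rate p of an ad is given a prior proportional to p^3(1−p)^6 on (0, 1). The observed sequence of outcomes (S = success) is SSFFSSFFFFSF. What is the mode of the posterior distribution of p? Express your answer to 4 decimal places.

p̂_MAP = 0.3810

The prior density ∝ p^3(1−p)^6 is the kernel of Beta(4, 7).
Data: 5 successes in 12 trials (from the sequence). The binomial likelihood contributes p^5(1−p)^7, so the posterior is Beta(4+5, 7+7) = Beta(9, 14).
For Beta(a, b) with a, b > 1 the mode is (a−1)/(a+b−2) = 8/21 ≈ 0.3810.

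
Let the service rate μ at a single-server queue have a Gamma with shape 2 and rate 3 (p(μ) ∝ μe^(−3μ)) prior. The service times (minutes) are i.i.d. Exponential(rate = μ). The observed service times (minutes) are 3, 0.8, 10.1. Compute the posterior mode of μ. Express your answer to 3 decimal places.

μ̂_MAP = 0.237

The Exponential(rate=μ) likelihood is ∝ μ^n e^(−μΣtᵢ). Here n = 3 and Σtᵢ = 3 + 0.8 + 10.1 = 13.9.
Posterior ∝ μe^(−3μ) · μ^3e^(−13.9μ) = μ^4e^(−16.9μ), i.e. Gamma(5, 16.9).
Mode = (a−1)/b = 4/16.9 ≈ 0.237.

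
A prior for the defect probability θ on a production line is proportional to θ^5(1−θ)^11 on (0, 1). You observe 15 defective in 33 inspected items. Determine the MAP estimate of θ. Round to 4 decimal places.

The prior density ∝ θ^5(1−θ)^11 is the kernel of Beta(6, 12).
Data: 15 successes in 33 trials. The binomial likelihood contributes θ^15(1−θ)^18, so the posterior is Beta(6+15, 12+18) = Beta(21, 30).
For Beta(a, b) with a, b > 1 the mode is (a−1)/(a+b−2) = 20/49 ≈ 0.4082.

θ̂_MAP = 0.4082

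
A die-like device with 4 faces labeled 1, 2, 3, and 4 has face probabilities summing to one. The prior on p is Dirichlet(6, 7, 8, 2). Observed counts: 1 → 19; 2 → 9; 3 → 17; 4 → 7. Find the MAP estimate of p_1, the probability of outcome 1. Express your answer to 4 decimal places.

The posterior is Dirichlet(αᵢ + nᵢ) = Dirichlet(25, 16, 25, 9).
For a Dirichlet(a₁,…,a_K) with all aᵢ > 1, the mode has j-th component (aⱼ − 1)/(Σaᵢ − K).
Here Σaᵢ = 75 and K = 4, so p_1 = (25 − 1)/(75 − 4) = 24/71 ≈ 0.3380.

MAP estimate: 0.3380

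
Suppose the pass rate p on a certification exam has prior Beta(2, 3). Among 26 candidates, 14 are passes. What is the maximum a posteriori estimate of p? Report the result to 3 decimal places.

p̂_MAP = 0.517

Prior: Beta(2, 3).
Data: 14 successes in 26 trials. The binomial likelihood contributes p^14(1−p)^12, so the posterior is Beta(2+14, 3+12) = Beta(16, 15).
For Beta(a, b) with a, b > 1 the mode is (a−1)/(a+b−2) = 15/29 ≈ 0.517.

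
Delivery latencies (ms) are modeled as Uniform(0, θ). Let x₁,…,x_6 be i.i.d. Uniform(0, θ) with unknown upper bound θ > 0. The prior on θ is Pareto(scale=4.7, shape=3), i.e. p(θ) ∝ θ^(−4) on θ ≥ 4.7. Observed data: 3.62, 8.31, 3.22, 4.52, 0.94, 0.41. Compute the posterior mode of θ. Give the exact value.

θ̂_MAP = 8.31

The Uniform(0, θ) likelihood is θ^(−n) for θ ≥ max(xᵢ), zero otherwise. Here max(xᵢ) = 8.31.
Posterior ∝ θ^(−4) · θ^(−6) = θ^(−10) on θ ≥ max(4.7, 8.31) = 8.31.
This density is strictly decreasing in θ, so the posterior mode lies at the lower boundary of the support.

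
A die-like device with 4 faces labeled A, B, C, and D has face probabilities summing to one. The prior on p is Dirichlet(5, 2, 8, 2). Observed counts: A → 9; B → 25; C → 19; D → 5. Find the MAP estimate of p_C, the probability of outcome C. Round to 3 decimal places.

MAP estimate of p_C = 0.366

The posterior is Dirichlet(αᵢ + nᵢ) = Dirichlet(14, 27, 27, 7).
For a Dirichlet(a₁,…,a_K) with all aᵢ > 1, the mode has j-th component (aⱼ − 1)/(Σaᵢ − K).
Here Σaᵢ = 75 and K = 4, so p_C = (27 − 1)/(75 − 4) = 26/71 ≈ 0.366.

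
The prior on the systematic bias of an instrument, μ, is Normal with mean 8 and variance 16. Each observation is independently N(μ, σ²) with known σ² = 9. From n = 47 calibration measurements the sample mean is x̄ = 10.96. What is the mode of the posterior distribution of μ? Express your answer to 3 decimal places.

n = 47, x̄ = 10.96.
For a Normal prior and Normal likelihood with known variance, the posterior is Normal; its mode equals its mean, the precision-weighted average.
Prior precision 1/σ₀² = 1/16 = 0.0625; data precision n/σ² = 47/9.
μ̂ = (0.0625·8 + (47/9)·10.96) / (0.0625 + 47/9) = (25981/450)/(761/144) = 207848/19025 ≈ 10.925.

μ̂_MAP = 10.925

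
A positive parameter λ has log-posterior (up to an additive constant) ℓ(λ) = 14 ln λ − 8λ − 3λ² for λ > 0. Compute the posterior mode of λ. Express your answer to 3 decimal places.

λ̂_MAP = 1.000

ℓ'(λ) = 14/λ − 8 − 6λ. Setting this to zero and multiplying by λ: 6λ² + 8λ − 14 = 0.
λ = (−8 + √(8² + 4·6·14)) / (2·6) = (−8 + √400) / 12 = (−8 + 20)/12 = 1.
ℓ''(λ) = −14/λ² − 6 < 0, confirming a maximum.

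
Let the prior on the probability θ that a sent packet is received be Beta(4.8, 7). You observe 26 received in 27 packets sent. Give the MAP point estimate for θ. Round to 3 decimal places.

θ̂_MAP = 0.810

Prior: Beta(4.8, 7).
Data: 26 successes in 27 trials. The binomial likelihood contributes θ^26(1−θ)^1, so the posterior is Beta(4.8+26, 7+1) = Beta(30.8, 8).
For Beta(a, b) with a, b > 1 the mode is (a−1)/(a+b−2) = 29.8/36.8 ≈ 0.810.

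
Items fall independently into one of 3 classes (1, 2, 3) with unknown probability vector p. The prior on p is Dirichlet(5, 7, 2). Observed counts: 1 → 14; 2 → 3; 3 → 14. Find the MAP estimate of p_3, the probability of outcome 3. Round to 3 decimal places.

MAP estimate: 0.357

The posterior is Dirichlet(αᵢ + nᵢ) = Dirichlet(19, 10, 16).
For a Dirichlet(a₁,…,a_K) with all aᵢ > 1, the mode has j-th component (aⱼ − 1)/(Σaᵢ − K).
Here Σaᵢ = 45 and K = 3, so p_3 = (16 − 1)/(45 − 3) = 15/42 ≈ 0.357.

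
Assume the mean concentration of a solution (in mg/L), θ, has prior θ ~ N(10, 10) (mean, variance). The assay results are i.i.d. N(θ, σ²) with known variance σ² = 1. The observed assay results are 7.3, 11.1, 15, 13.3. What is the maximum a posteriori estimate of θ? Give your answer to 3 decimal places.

n = 4; x̄ = (7.3 + 11.1 + 15 + 13.3)/4 = 46.7/4 = 11.675.
For a Normal prior and Normal likelihood with known variance, the posterior is Normal; its mode equals its mean, the precision-weighted average.
Prior precision 1/σ₀² = 1/10 = 0.1; data precision n/σ² = 4/1 = 4.
θ̂ = (0.1·10 + 4·11.675) / (0.1 + 4) = 47.7/4.1 = 477/41 ≈ 11.634.

θ̂_MAP = 11.634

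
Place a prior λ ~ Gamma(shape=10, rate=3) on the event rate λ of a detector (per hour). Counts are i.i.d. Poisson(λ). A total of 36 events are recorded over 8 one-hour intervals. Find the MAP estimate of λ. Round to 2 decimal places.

Σxᵢ = 36, n = 8.
Posterior ∝ λ^9e^(−3λ) · λ^36e^(−8λ) = λ^45e^(−11λ), i.e. Gamma(shape=46, rate=11).
The mode of a Gamma(a, b) with a ≥ 1 (shape–rate) is (a−1)/b = 45/11 ≈ 4.09.

λ̂_MAP = 4.09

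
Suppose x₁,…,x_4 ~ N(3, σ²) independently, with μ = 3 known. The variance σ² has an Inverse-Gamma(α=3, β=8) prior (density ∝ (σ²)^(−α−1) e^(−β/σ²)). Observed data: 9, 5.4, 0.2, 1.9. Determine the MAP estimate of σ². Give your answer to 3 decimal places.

Sum of squared deviations about the known mean: SS = (9−3)² + (5.4−3)² + (0.2−3)² + (1.9−3)² = 50.81.
The Normal likelihood contributes (σ²)^(−n/2) exp(−SS/(2σ²)), so the posterior is Inverse-Gamma(α + n/2, β + SS/2) = Inverse-Gamma(5, 33.405).
The mode of Inverse-Gamma(a, b) is b/(a+1) = 33.405/6 ≈ 5.568.

σ̂²_MAP = 5.568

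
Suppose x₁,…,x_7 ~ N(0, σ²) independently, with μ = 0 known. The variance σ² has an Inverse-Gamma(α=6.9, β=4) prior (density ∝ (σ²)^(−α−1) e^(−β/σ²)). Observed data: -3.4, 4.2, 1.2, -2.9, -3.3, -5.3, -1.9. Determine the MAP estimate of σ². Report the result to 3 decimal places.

Sum of squared deviations about the known mean: SS = (-3.4−0)² + (4.2−0)² + (1.2−0)² + (-2.9−0)² + (-3.3−0)² + (-5.3−0)² + (-1.9−0)² = 81.64.
The Normal likelihood contributes (σ²)^(−n/2) exp(−SS/(2σ²)), so the posterior is Inverse-Gamma(α + n/2, β + SS/2) = Inverse-Gamma(10.4, 44.82).
The mode of Inverse-Gamma(a, b) is b/(a+1) = 44.82/11.4 ≈ 3.932.

σ̂²_MAP = 3.932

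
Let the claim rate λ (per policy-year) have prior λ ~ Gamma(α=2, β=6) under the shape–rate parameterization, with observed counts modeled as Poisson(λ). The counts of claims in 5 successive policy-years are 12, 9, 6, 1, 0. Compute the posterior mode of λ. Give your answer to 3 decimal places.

λ̂_MAP = 2.636

Σxᵢ = 12+9+6+1+0 = 28, with n = 5.
Posterior ∝ λe^(−6λ) · λ^28e^(−5λ) = λ^29e^(−11λ), i.e. Gamma(shape=30, rate=11).
The mode of a Gamma(a, b) with a ≥ 1 (shape–rate) is (a−1)/b = 29/11 ≈ 2.636.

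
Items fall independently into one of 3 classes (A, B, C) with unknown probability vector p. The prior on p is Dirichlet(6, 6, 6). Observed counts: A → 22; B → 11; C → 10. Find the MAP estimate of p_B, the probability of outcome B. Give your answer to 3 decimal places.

The posterior is Dirichlet(αᵢ + nᵢ) = Dirichlet(28, 17, 16).
For a Dirichlet(a₁,…,a_K) with all aᵢ > 1, the mode has j-th component (aⱼ − 1)/(Σaᵢ − K).
Here Σaᵢ = 61 and K = 3, so p_B = (17 − 1)/(61 − 3) = 16/58 ≈ 0.276.

MAP estimate of p_B = 0.276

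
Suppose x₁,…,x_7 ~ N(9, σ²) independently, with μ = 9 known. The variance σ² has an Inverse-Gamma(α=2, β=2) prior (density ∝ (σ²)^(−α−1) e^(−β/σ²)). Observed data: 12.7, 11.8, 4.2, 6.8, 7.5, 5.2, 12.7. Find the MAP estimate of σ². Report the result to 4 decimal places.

Sum of squared deviations about the known mean: SS = (12.7−9)² + (11.8−9)² + (4.2−9)² + (6.8−9)² + (7.5−9)² + (5.2−9)² + (12.7−9)² = 79.79.
The Normal likelihood contributes (σ²)^(−n/2) exp(−SS/(2σ²)), so the posterior is Inverse-Gamma(α + n/2, β + SS/2) = Inverse-Gamma(5.5, 41.895).
The mode of Inverse-Gamma(a, b) is b/(a+1) = 41.895/6.5 ≈ 6.4454.

σ̂²_MAP = 6.4454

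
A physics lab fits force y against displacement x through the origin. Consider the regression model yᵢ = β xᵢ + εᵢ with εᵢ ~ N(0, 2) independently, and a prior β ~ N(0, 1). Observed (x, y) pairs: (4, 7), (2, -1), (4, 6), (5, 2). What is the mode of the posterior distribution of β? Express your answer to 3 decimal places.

β̂_MAP = 0.952

log p(β | y) = −Σ(yᵢ − βxᵢ)²/(2·2) − β²/(2·1) + const.
Setting the derivative to zero: Σxᵢ(yᵢ − βxᵢ)/2 − β/1 = 0, so β = Σxᵢyᵢ / (Σxᵢ² + σ²/τ²).
Σxᵢyᵢ = 4·7 + 2·(-1) + 4·6 + 5·2 = 60; Σxᵢ² = 61; σ²/τ² = 2.
β̂_MAP = 60 / (61 + 2) = 60/63 ≈ 0.952.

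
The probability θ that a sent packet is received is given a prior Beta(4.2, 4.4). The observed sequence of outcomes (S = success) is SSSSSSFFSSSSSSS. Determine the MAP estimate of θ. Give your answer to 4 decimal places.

θ̂_MAP = 0.7500

Prior: Beta(4.2, 4.4).
Data: 13 successes in 15 trials (from the sequence). The binomial likelihood contributes θ^13(1−θ)^2, so the posterior is Beta(4.2+13, 4.4+2) = Beta(17.2, 6.4).
For Beta(a, b) with a, b > 1 the mode is (a−1)/(a+b−2) = 16.2/21.6 ≈ 0.7500.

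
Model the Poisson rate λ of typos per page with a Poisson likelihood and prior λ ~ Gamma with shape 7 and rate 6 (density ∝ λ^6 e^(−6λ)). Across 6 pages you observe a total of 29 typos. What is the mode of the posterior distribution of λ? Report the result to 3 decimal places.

λ̂_MAP = 2.917

Σxᵢ = 29, n = 6.
Posterior ∝ λ^6e^(−6λ) · λ^29e^(−6λ) = λ^35e^(−12λ), i.e. Gamma(shape=36, rate=12).
The mode of a Gamma(a, b) with a ≥ 1 (shape–rate) is (a−1)/b = 35/12 ≈ 2.917.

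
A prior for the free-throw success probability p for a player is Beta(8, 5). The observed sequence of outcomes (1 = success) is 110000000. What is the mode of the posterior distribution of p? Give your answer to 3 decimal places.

Prior: Beta(8, 5).
Data: 2 successes in 9 trials (from the sequence). The binomial likelihood contributes p^2(1−p)^7, so the posterior is Beta(8+2, 5+7) = Beta(10, 12).
For Beta(a, b) with a, b > 1 the mode is (a−1)/(a+b−2) = 9/20 ≈ 0.450.

p̂_MAP = 0.450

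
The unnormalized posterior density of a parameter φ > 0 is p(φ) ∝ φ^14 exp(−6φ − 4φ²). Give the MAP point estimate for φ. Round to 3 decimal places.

φ̂_MAP = 1.000

ℓ'(φ) = 14/φ − 6 − 8φ. Setting this to zero and multiplying by φ: 8φ² + 6φ − 14 = 0.
φ = (−6 + √(6² + 4·8·14)) / (2·8) = (−6 + √484) / 16 = (−6 + 22)/16 = 1.
ℓ''(φ) = −14/φ² − 8 < 0, confirming a maximum.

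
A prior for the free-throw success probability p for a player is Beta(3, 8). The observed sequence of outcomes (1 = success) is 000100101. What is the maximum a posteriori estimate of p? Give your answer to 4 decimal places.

p̂_MAP = 0.2778

Prior: Beta(3, 8).
Data: 3 successes in 9 trials (from the sequence). The binomial likelihood contributes p^3(1−p)^6, so the posterior is Beta(3+3, 8+6) = Beta(6, 14).
For Beta(a, b) with a, b > 1 the mode is (a−1)/(a+b−2) = 5/18 ≈ 0.2778.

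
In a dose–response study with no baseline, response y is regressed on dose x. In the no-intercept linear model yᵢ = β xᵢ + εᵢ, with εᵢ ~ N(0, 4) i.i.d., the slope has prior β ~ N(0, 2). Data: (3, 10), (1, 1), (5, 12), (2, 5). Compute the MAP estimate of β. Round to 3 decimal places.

log p(β | y) = −Σ(yᵢ − βxᵢ)²/(2·4) − β²/(2·2) + const.
Setting the derivative to zero: Σxᵢ(yᵢ − βxᵢ)/4 − β/2 = 0, so β = Σxᵢyᵢ / (Σxᵢ² + σ²/τ²).
Σxᵢyᵢ = 3·10 + 1·1 + 5·12 + 2·5 = 101; Σxᵢ² = 39; σ²/τ² = 2.
β̂_MAP = 101 / (39 + 2) = 101/41 ≈ 2.463.

β̂_MAP = 2.463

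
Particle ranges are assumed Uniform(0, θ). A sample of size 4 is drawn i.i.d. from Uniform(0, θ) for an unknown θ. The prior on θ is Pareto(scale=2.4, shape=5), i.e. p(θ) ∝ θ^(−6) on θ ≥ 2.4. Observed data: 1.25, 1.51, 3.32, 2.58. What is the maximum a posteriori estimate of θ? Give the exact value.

θ̂_MAP = 3.32

The Uniform(0, θ) likelihood is θ^(−n) for θ ≥ max(xᵢ), zero otherwise. Here max(xᵢ) = 3.32.
Posterior ∝ θ^(−6) · θ^(−4) = θ^(−10) on θ ≥ max(2.4, 3.32) = 3.32.
This density is strictly decreasing in θ, so the posterior mode lies at the lower boundary of the support.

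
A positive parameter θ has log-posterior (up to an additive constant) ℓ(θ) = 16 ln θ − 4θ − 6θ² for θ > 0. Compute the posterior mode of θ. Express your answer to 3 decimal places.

ℓ'(θ) = 16/θ − 4 − 12θ. Setting this to zero and multiplying by θ: 12θ² + 4θ − 16 = 0.
θ = (−4 + √(4² + 4·12·16)) / (2·12) = (−4 + √784) / 24 = (−4 + 28)/24 = 1.
ℓ''(θ) = −16/θ² − 12 < 0, confirming a maximum.

θ̂_MAP = 1.000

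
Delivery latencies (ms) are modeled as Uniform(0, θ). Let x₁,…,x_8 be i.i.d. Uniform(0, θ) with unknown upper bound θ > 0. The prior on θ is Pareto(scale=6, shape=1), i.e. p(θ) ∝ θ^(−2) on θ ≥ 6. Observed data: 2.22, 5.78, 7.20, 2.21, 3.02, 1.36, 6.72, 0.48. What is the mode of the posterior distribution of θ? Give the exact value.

θ̂_MAP = 7.20

The Uniform(0, θ) likelihood is θ^(−n) for θ ≥ max(xᵢ), zero otherwise. Here max(xᵢ) = 7.20.
Posterior ∝ θ^(−2) · θ^(−8) = θ^(−10) on θ ≥ max(6, 7.20) = 7.20.
This density is strictly decreasing in θ, so the posterior mode lies at the lower boundary of the support.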